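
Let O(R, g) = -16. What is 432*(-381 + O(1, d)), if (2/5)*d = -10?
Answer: -171504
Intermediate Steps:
d = -25 (d = (5/2)*(-10) = -25)
432*(-381 + O(1, d)) = 432*(-381 - 16) = 432*(-397) = -171504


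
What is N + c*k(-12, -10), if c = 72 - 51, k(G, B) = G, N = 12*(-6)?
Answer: -324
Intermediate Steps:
N = -72
c = 21
N + c*k(-12, -10) = -72 + 21*(-12) = -72 - 252 = -324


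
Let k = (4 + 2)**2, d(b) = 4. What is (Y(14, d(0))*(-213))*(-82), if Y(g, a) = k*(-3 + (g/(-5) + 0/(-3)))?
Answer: -18234504/5 ≈ -3.6469e+6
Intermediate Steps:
k = 36 (k = 6**2 = 36)
Y(g, a) = -108 - 36*g/5 (Y(g, a) = 36*(-3 + (g/(-5) + 0/(-3))) = 36*(-3 + (g*(-1/5) + 0*(-1/3))) = 36*(-3 + (-g/5 + 0)) = 36*(-3 - g/5) = -108 - 36*g/5)
(Y(14, d(0))*(-213))*(-82) = ((-108 - 36/5*14)*(-213))*(-82) = ((-108 - 504/5)*(-213))*(-82) = -1044/5*(-213)*(-82) = (222372/5)*(-82) = -18234504/5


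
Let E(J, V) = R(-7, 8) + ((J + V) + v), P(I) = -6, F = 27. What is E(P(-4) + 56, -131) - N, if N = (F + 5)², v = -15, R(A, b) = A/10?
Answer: -11207/10 ≈ -1120.7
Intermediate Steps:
R(A, b) = A/10 (R(A, b) = A*(⅒) = A/10)
E(J, V) = -157/10 + J + V (E(J, V) = (⅒)*(-7) + ((J + V) - 15) = -7/10 + (-15 + J + V) = -157/10 + J + V)
N = 1024 (N = (27 + 5)² = 32² = 1024)
E(P(-4) + 56, -131) - N = (-157/10 + (-6 + 56) - 131) - 1*1024 = (-157/10 + 50 - 131) - 1024 = -967/10 - 1024 = -11207/10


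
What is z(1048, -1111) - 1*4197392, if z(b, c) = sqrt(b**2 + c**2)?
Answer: -4197392 + 5*sqrt(93305) ≈ -4.1959e+6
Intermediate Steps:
z(1048, -1111) - 1*4197392 = sqrt(1048**2 + (-1111)**2) - 1*4197392 = sqrt(1098304 + 1234321) - 4197392 = sqrt(2332625) - 4197392 = 5*sqrt(93305) - 4197392 = -4197392 + 5*sqrt(93305)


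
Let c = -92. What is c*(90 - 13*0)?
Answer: -8280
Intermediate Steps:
c*(90 - 13*0) = -92*(90 - 13*0) = -92*(90 + 0) = -92*90 = -8280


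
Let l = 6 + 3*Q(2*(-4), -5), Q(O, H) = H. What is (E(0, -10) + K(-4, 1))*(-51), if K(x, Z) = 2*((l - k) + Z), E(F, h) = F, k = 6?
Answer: 1428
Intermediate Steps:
l = -9 (l = 6 + 3*(-5) = 6 - 15 = -9)
K(x, Z) = -30 + 2*Z (K(x, Z) = 2*((-9 - 1*6) + Z) = 2*((-9 - 6) + Z) = 2*(-15 + Z) = -30 + 2*Z)
(E(0, -10) + K(-4, 1))*(-51) = (0 + (-30 + 2*1))*(-51) = (0 + (-30 + 2))*(-51) = (0 - 28)*(-51) = -28*(-51) = 1428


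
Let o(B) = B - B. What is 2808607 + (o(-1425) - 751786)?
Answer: 2056821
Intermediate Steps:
o(B) = 0
2808607 + (o(-1425) - 751786) = 2808607 + (0 - 751786) = 2808607 - 751786 = 2056821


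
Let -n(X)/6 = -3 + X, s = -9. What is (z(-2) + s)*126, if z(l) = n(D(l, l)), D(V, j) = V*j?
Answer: -1890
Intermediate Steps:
n(X) = 18 - 6*X (n(X) = -6*(-3 + X) = 18 - 6*X)
z(l) = 18 - 6*l² (z(l) = 18 - 6*l*l = 18 - 6*l²)
(z(-2) + s)*126 = ((18 - 6*(-2)²) - 9)*126 = ((18 - 6*4) - 9)*126 = ((18 - 24) - 9)*126 = (-6 - 9)*126 = -15*126 = -1890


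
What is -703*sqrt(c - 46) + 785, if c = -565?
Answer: 785 - 703*I*sqrt(611) ≈ 785.0 - 17377.0*I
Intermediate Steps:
-703*sqrt(c - 46) + 785 = -703*sqrt(-565 - 46) + 785 = -703*I*sqrt(611) + 785 = 785 - 703*I*sqrt(611)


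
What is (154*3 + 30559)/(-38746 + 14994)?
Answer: -31021/23752 ≈ -1.3060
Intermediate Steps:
(154*3 + 30559)/(-38746 + 14994) = (462 + 30559)/(-23752) = 31021*(-1/23752) = -31021/23752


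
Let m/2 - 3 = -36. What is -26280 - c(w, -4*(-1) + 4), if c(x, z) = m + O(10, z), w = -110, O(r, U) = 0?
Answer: -26214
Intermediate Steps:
m = -66 (m = 6 + 2*(-36) = 6 - 72 = -66)
c(x, z) = -66 (c(x, z) = -66 + 0 = -66)
-26280 - c(w, -4*(-1) + 4) = -26280 - 1*(-66) = -26280 + 66 = -26214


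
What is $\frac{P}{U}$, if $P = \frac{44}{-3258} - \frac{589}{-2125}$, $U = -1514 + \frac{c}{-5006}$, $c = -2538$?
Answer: $- \frac{2284565693}{13113580523625} \approx -0.00017421$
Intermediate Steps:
$U = - \frac{3788273}{2503}$ ($U = -1514 - \frac{2538}{-5006} = -1514 - - \frac{1269}{2503} = -1514 + \frac{1269}{2503} = - \frac{3788273}{2503} \approx -1513.5$)
$P = \frac{912731}{3461625}$ ($P = 44 \left(- \frac{1}{3258}\right) - - \frac{589}{2125} = - \frac{22}{1629} + \frac{589}{2125} = \frac{912731}{3461625} \approx 0.26367$)
$\frac{P}{U} = \frac{912731}{3461625 \left(- \frac{3788273}{2503}\right)} = \frac{912731}{3461625} \left(- \frac{2503}{3788273}\right) = - \frac{2284565693}{13113580523625}$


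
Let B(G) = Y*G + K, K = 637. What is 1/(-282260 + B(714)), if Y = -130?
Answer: -1/374443 ≈ -2.6706e-6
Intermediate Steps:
B(G) = 637 - 130*G (B(G) = -130*G + 637 = 637 - 130*G)
1/(-282260 + B(714)) = 1/(-282260 + (637 - 130*714)) = 1/(-282260 + (637 - 92820)) = 1/(-282260 - 92183) = 1/(-374443) = -1/374443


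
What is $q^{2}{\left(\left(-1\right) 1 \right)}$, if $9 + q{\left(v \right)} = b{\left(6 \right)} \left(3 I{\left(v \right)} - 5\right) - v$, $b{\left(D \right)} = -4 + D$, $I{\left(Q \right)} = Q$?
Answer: $576$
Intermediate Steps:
$q{\left(v \right)} = -19 + 5 v$ ($q{\left(v \right)} = -9 - \left(v - \left(-4 + 6\right) \left(3 v - 5\right)\right) = -9 - \left(v - 2 \left(-5 + 3 v\right)\right) = -9 + \left(\left(-10 + 6 v\right) - v\right) = -9 + \left(-10 + 5 v\right) = -19 + 5 v$)
$q^{2}{\left(\left(-1\right) 1 \right)} = \left(-19 + 5 \left(\left(-1\right) 1\right)\right)^{2} = \left(-19 + 5 \left(-1\right)\right)^{2} = \left(-19 - 5\right)^{2} = \left(-24\right)^{2} = 576$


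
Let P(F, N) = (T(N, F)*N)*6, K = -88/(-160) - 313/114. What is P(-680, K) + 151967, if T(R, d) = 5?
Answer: 5772243/38 ≈ 1.5190e+5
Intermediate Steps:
K = -2503/1140 (K = -88*(-1/160) - 313*1/114 = 11/20 - 313/114 = -2503/1140 ≈ -2.1956)
P(F, N) = 30*N (P(F, N) = (5*N)*6 = 30*N)
P(-680, K) + 151967 = 30*(-2503/1140) + 151967 = -2503/38 + 151967 = 5772243/38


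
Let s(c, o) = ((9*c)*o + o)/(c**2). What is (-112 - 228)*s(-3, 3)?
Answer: 8840/3 ≈ 2946.7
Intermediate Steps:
s(c, o) = (o + 9*c*o)/c**2 (s(c, o) = (9*c*o + o)/c**2 = (o + 9*c*o)/c**2)
(-112 - 228)*s(-3, 3) = (-112 - 228)*(3*(1 + 9*(-3))/(-3)**2) = -1020*(1 - 27)/9 = -1020*(-26)/9 = -340*(-26/3) = 8840/3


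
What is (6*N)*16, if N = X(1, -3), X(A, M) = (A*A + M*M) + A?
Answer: 1056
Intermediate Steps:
X(A, M) = A + A² + M² (X(A, M) = (A² + M²) + A = A + A² + M²)
N = 11 (N = 1 + 1² + (-3)² = 1 + 1 + 9 = 11)
(6*N)*16 = (6*11)*16 = 66*16 = 1056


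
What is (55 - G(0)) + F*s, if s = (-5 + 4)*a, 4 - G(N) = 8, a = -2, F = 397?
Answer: 853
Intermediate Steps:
G(N) = -4 (G(N) = 4 - 1*8 = 4 - 8 = -4)
s = 2 (s = (-5 + 4)*(-2) = -1*(-2) = 2)
(55 - G(0)) + F*s = (55 - 1*(-4)) + 397*2 = (55 + 4) + 794 = 59 + 794 = 853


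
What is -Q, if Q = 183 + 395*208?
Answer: -82343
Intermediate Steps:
Q = 82343 (Q = 183 + 82160 = 82343)
-Q = -1*82343 = -82343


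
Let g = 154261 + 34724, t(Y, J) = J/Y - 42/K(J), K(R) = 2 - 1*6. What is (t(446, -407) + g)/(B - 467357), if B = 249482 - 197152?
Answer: -42145793/92551021 ≈ -0.45538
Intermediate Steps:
K(R) = -4 (K(R) = 2 - 6 = -4)
B = 52330
t(Y, J) = 21/2 + J/Y (t(Y, J) = J/Y - 42/(-4) = J/Y - 42*(-1/4) = J/Y + 21/2 = 21/2 + J/Y)
g = 188985
(t(446, -407) + g)/(B - 467357) = ((21/2 - 407/446) + 188985)/(52330 - 467357) = ((21/2 - 407*1/446) + 188985)/(-415027) = ((21/2 - 407/446) + 188985)*(-1/415027) = (2138/223 + 188985)*(-1/415027) = (42145793/223)*(-1/415027) = -42145793/92551021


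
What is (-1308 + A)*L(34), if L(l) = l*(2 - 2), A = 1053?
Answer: 0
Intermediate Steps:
L(l) = 0 (L(l) = l*0 = 0)
(-1308 + A)*L(34) = (-1308 + 1053)*0 = -255*0 = 0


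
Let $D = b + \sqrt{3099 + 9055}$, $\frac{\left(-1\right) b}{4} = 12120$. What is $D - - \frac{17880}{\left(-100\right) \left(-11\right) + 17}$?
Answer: $- \frac{54134280}{1117} + \sqrt{12154} \approx -48354.0$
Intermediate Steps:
$b = -48480$ ($b = \left(-4\right) 12120 = -48480$)
$D = -48480 + \sqrt{12154}$ ($D = -48480 + \sqrt{3099 + 9055} = -48480 + \sqrt{12154} \approx -48370.0$)
$D - - \frac{17880}{\left(-100\right) \left(-11\right) + 17} = \left(-48480 + \sqrt{12154}\right) - - \frac{17880}{\left(-100\right) \left(-11\right) + 17} = \left(-48480 + \sqrt{12154}\right) - - \frac{17880}{1100 + 17} = \left(-48480 + \sqrt{12154}\right) - - \frac{17880}{1117} = \left(-48480 + \sqrt{12154}\right) + \frac{17880}{1117} = - \frac{54134280}{1117} + \sqrt{12154}$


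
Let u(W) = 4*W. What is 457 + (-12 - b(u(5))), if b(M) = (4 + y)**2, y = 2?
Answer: 409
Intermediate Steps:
b(M) = 36 (b(M) = (4 + 2)**2 = 6**2 = 36)
457 + (-12 - b(u(5))) = 457 + (-12 - 1*36) = 457 + (-12 - 36) = 457 - 48 = 409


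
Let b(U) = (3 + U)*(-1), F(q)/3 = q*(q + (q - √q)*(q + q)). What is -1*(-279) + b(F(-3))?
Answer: 411 + 54*I*√3 ≈ 411.0 + 93.531*I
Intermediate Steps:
F(q) = 3*q*(q + 2*q*(q - √q)) (F(q) = 3*(q*(q + (q - √q)*(q + q))) = 3*(q*(q + (q - √q)*(2*q))) = 3*(q*(q + 2*q*(q - √q))) = 3*q*(q + 2*q*(q - √q)))
b(U) = -3 - U
-1*(-279) + b(F(-3)) = -1*(-279) + (-3 - (-54*I*√3 + 3*(-3)² + 6*(-3)³)) = 279 + (-3 - (-54*I*√3 + 3*9 + 6*(-27))) = 279 + (-3 - (-54*I*√3 + 27 - 162)) = 279 + (-3 - (-135 - 54*I*√3)) = 279 + (-3 + (135 + 54*I*√3)) = 279 + (132 + 54*I*√3) = 411 + 54*I*√3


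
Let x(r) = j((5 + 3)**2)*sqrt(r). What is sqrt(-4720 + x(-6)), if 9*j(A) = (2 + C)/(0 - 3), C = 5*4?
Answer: sqrt(-382320 - 66*I*sqrt(6))/9 ≈ 0.014526 - 68.702*I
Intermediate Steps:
C = 20
j(A) = -22/27 (j(A) = ((2 + 20)/(0 - 3))/9 = (22/(-3))/9 = (22*(-1/3))/9 = (1/9)*(-22/3) = -22/27)
x(r) = -22*sqrt(r)/27
sqrt(-4720 + x(-6)) = sqrt(-4720 - 22*I*sqrt(6)/27)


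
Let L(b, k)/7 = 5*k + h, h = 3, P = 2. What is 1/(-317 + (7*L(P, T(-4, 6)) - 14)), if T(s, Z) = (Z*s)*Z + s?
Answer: -1/36444 ≈ -2.7439e-5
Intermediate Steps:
T(s, Z) = s + s*Z² (T(s, Z) = s*Z² + s = s + s*Z²)
L(b, k) = 21 + 35*k (L(b, k) = 7*(5*k + 3) = 7*(3 + 5*k) = 21 + 35*k)
1/(-317 + (7*L(P, T(-4, 6)) - 14)) = 1/(-317 + (7*(21 + 35*(-4*(1 + 6²))) - 14)) = 1/(-317 + (7*(21 + 35*(-4*(1 + 36))) - 14)) = 1/(-317 + (7*(21 + 35*(-4*37)) - 14)) = 1/(-317 + (7*(21 + 35*(-148)) - 14)) = 1/(-317 + (7*(21 - 5180) - 14)) = 1/(-317 + (7*(-5159) - 14)) = 1/(-317 + (-36113 - 14)) = 1/(-317 - 36127) = 1/(-36444) = -1/36444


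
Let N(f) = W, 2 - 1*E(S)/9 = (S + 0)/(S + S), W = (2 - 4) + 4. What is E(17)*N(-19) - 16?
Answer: 11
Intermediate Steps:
W = 2 (W = -2 + 4 = 2)
E(S) = 27/2 (E(S) = 18 - 9*(S + 0)/(S + S) = 18 - 9*S/(2*S) = 18 - 9*S*1/(2*S) = 18 - 9*½ = 18 - 9/2 = 27/2)
N(f) = 2
E(17)*N(-19) - 16 = (27/2)*2 - 16 = 27 - 16 = 11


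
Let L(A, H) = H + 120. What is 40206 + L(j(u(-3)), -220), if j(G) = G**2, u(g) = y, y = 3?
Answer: 40106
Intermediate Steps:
u(g) = 3
L(A, H) = 120 + H
40206 + L(j(u(-3)), -220) = 40206 + (120 - 220) = 40206 - 100 = 40106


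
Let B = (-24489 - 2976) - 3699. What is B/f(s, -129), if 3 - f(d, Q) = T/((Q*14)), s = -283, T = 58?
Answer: -14070546/1369 ≈ -10278.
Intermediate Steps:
f(d, Q) = 3 - 29/(7*Q) (f(d, Q) = 3 - 58/(Q*14) = 3 - 58/(14*Q) = 3 - 58*1/(14*Q) = 3 - 29/(7*Q))
B = -31164 (B = -27465 - 3699 = -31164)
B/f(s, -129) = -31164/(3 - 29/7/(-129)) = -31164/(3 - 29/7*(-1/129)) = -31164/(3 + 29/903) = -31164/2738/903 = -31164*903/2738 = -14070546/1369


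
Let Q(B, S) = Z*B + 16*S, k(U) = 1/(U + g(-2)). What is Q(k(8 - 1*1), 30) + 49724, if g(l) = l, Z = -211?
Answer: 250809/5 ≈ 50162.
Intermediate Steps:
k(U) = 1/(-2 + U) (k(U) = 1/(U - 2) = 1/(-2 + U))
Q(B, S) = -211*B + 16*S
Q(k(8 - 1*1), 30) + 49724 = (-211/(-2 + (8 - 1*1)) + 16*30) + 49724 = (-211/(-2 + (8 - 1)) + 480) + 49724 = (-211/(-2 + 7) + 480) + 49724 = (-211/5 + 480) + 49724 = 2189/5 + 49724 = 250809/5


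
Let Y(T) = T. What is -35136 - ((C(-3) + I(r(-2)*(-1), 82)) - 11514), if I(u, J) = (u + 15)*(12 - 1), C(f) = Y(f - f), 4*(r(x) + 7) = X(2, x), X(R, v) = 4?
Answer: -23853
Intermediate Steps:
r(x) = -6 (r(x) = -7 + (1/4)*4 = -7 + 1 = -6)
C(f) = 0 (C(f) = f - f = 0)
I(u, J) = 165 + 11*u (I(u, J) = (15 + u)*11 = 165 + 11*u)
-35136 - ((C(-3) + I(r(-2)*(-1), 82)) - 11514) = -35136 - ((0 + (165 + 11*(-6*(-1)))) - 11514) = -35136 - ((0 + (165 + 11*6)) - 11514) = -35136 - ((0 + (165 + 66)) - 11514) = -35136 - ((0 + 231) - 11514) = -35136 - (231 - 11514) = -35136 - 1*(-11283) = -35136 + 11283 = -23853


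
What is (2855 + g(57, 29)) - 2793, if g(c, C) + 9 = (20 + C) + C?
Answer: 131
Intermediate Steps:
g(c, C) = 11 + 2*C (g(c, C) = -9 + ((20 + C) + C) = -9 + (20 + 2*C) = 11 + 2*C)
(2855 + g(57, 29)) - 2793 = (2855 + (11 + 2*29)) - 2793 = (2855 + (11 + 58)) - 2793 = (2855 + 69) - 2793 = 2924 - 2793 = 131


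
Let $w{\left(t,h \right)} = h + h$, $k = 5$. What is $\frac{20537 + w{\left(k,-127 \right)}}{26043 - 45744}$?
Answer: $- \frac{6761}{6567} \approx -1.0295$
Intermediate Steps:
$w{\left(t,h \right)} = 2 h$
$\frac{20537 + w{\left(k,-127 \right)}}{26043 - 45744} = \frac{20537 + 2 \left(-127\right)}{26043 - 45744} = \frac{20537 - 254}{-19701} = 20283 \left(- \frac{1}{19701}\right) = - \frac{6761}{6567}$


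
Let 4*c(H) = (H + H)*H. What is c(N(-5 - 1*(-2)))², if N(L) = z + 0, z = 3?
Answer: 81/4 ≈ 20.250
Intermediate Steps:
N(L) = 3 (N(L) = 3 + 0 = 3)
c(H) = H²/2 (c(H) = ((H + H)*H)/4 = ((2*H)*H)/4 = (2*H²)/4 = H²/2)
c(N(-5 - 1*(-2)))² = ((½)*3²)² = ((½)*9)² = (9/2)² = 81/4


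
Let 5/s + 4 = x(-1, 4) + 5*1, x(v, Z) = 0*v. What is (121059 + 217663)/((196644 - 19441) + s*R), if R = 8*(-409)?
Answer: 338722/160843 ≈ 2.1059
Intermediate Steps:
x(v, Z) = 0
s = 5 (s = 5/(-4 + (0 + 5*1)) = 5/(-4 + (0 + 5)) = 5/(-4 + 5) = 5/1 = 5*1 = 5)
R = -3272
(121059 + 217663)/((196644 - 19441) + s*R) = (121059 + 217663)/((196644 - 19441) + 5*(-3272)) = 338722/(177203 - 16360) = 338722/160843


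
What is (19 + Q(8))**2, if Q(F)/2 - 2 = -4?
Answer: 225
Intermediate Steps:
Q(F) = -4 (Q(F) = 4 + 2*(-4) = 4 - 8 = -4)
(19 + Q(8))**2 = (19 - 4)**2 = 15**2 = 225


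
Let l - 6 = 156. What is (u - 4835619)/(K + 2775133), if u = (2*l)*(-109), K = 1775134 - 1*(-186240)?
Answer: -4870935/4736507 ≈ -1.0284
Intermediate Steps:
l = 162 (l = 6 + 156 = 162)
K = 1961374 (K = 1775134 + 186240 = 1961374)
u = -35316 (u = (2*162)*(-109) = 324*(-109) = -35316)
(u - 4835619)/(K + 2775133) = (-35316 - 4835619)/(1961374 + 2775133) = -4870935/4736507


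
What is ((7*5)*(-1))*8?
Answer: -280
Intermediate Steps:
((7*5)*(-1))*8 = (35*(-1))*8 = -35*8 = -280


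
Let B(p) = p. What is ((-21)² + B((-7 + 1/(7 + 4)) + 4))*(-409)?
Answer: -1970971/11 ≈ -1.7918e+5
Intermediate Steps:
((-21)² + B((-7 + 1/(7 + 4)) + 4))*(-409) = ((-21)² + ((-7 + 1/(7 + 4)) + 4))*(-409) = (441 + ((-7 + 1/11) + 4))*(-409) = (441 + (-76/11 + 4))*(-409) = (441 - 32/11)*(-409) = (4819/11)*(-409) = -1970971/11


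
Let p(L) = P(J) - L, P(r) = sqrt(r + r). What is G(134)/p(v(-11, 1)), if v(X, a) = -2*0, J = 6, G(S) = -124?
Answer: -62*sqrt(3)/3 ≈ -35.796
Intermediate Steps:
P(r) = sqrt(2)*sqrt(r) (P(r) = sqrt(2*r) = sqrt(2)*sqrt(r))
v(X, a) = 0
p(L) = -L + 2*sqrt(3) (p(L) = sqrt(2)*sqrt(6) - L = 2*sqrt(3) - L = -L + 2*sqrt(3))
G(134)/p(v(-11, 1)) = -124/(-1*0 + 2*sqrt(3)) = -124/(0 + 2*sqrt(3)) = -124*sqrt(3)/6 = -62*sqrt(3)/3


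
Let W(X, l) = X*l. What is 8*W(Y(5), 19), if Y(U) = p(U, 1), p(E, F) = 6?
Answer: 912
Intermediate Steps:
Y(U) = 6
8*W(Y(5), 19) = 8*(6*19) = 8*114 = 912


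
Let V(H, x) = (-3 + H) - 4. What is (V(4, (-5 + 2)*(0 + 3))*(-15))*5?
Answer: 225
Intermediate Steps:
V(H, x) = -7 + H
(V(4, (-5 + 2)*(0 + 3))*(-15))*5 = ((-7 + 4)*(-15))*5 = -3*(-15)*5 = 45*5 = 225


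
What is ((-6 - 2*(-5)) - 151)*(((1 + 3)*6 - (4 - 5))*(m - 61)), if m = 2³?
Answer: 194775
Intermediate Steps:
m = 8
((-6 - 2*(-5)) - 151)*(((1 + 3)*6 - (4 - 5))*(m - 61)) = ((-6 - 2*(-5)) - 151)*(((1 + 3)*6 - (4 - 5))*(8 - 61)) = ((-6 + 10) - 151)*((4*6 - 1*(-1))*(-53)) = (4 - 151)*((24 + 1)*(-53)) = -3675*(-53) = -147*(-1325) = 194775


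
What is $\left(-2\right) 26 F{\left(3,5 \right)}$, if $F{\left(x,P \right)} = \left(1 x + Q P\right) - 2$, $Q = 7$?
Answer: $-1872$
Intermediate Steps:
$F{\left(x,P \right)} = -2 + x + 7 P$ ($F{\left(x,P \right)} = \left(1 x + 7 P\right) - 2 = \left(x + 7 P\right) - 2 = -2 + x + 7 P$)
$\left(-2\right) 26 F{\left(3,5 \right)} = \left(-2\right) 26 \left(-2 + 3 + 7 \cdot 5\right) = - 52 \left(-2 + 3 + 35\right) = \left(-52\right) 36 = -1872$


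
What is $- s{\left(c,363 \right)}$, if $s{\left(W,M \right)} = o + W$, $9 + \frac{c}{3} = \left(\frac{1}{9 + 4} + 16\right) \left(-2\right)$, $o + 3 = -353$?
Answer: $\frac{6233}{13} \approx 479.46$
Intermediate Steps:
$o = -356$ ($o = -3 - 353 = -356$)
$c = - \frac{1605}{13}$ ($c = -27 + 3 \left(\frac{1}{9 + 4} + 16\right) \left(-2\right) = -27 + 3 \left(\frac{1}{13} + 16\right) \left(-2\right) = -27 + 3 \cdot \frac{209}{13} \left(-2\right) = -27 + 3 \left(- \frac{418}{13}\right) = -27 - \frac{1254}{13} = - \frac{1605}{13} \approx -123.46$)
$s{\left(W,M \right)} = -356 + W$
$- s{\left(c,363 \right)} = - (-356 - \frac{1605}{13}) = \left(-1\right) \left(- \frac{6233}{13}\right) = \frac{6233}{13}$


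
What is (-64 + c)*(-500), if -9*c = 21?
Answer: 99500/3 ≈ 33167.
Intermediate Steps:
c = -7/3 (c = -⅑*21 = -7/3 ≈ -2.3333)
(-64 + c)*(-500) = (-64 - 7/3)*(-500) = -199/3*(-500) = 99500/3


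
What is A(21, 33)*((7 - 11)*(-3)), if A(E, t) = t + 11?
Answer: 528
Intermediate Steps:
A(E, t) = 11 + t
A(21, 33)*((7 - 11)*(-3)) = (11 + 33)*((7 - 11)*(-3)) = 44*(-4*(-3)) = 44*12 = 528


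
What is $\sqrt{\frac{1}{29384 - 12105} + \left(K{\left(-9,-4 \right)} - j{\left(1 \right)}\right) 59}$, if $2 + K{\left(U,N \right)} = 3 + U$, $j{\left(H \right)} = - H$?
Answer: $\frac{3 i \sqrt{13700761006}}{17279} \approx 20.322 i$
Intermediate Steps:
$K{\left(U,N \right)} = 1 + U$ ($K{\left(U,N \right)} = -2 + \left(3 + U\right) = 1 + U$)
$\sqrt{\frac{1}{29384 - 12105} + \left(K{\left(-9,-4 \right)} - j{\left(1 \right)}\right) 59} = \sqrt{\frac{1}{29384 - 12105} + \left(\left(1 - 9\right) - \left(-1\right) 1\right) 59} = \sqrt{\frac{1}{17279} + \left(-8 - -1\right) 59} = \sqrt{\frac{1}{17279} + \left(-8 + 1\right) 59} = \sqrt{\frac{1}{17279} - 413} = \sqrt{- \frac{7136226}{17279}} = \frac{3 i \sqrt{13700761006}}{17279}$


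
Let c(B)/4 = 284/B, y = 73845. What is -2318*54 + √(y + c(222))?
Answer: -125172 + 61*√244533/111 ≈ -1.2490e+5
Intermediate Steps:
c(B) = 1136/B (c(B) = 4*(284/B) = 1136/B)
-2318*54 + √(y + c(222)) = -2318*54 + √(73845 + 1136/222) = -125172 + √(73845 + 1136*(1/222)) = -125172 + √(73845 + 568/111) = -125172 + √(8197363/111) = -125172 + 61*√244533/111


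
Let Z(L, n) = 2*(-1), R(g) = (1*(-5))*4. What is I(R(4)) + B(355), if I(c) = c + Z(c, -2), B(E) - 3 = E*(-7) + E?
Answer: -2149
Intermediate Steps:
R(g) = -20 (R(g) = -5*4 = -20)
Z(L, n) = -2
B(E) = 3 - 6*E (B(E) = 3 + (E*(-7) + E) = 3 + (-7*E + E) = 3 - 6*E)
I(c) = -2 + c (I(c) = c - 2 = -2 + c)
I(R(4)) + B(355) = (-2 - 20) + (3 - 6*355) = -22 + (3 - 2130) = -22 - 2127 = -2149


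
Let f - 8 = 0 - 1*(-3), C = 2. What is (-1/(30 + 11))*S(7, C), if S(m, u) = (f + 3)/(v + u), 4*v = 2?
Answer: -28/205 ≈ -0.13659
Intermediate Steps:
v = ½ (v = (¼)*2 = ½ ≈ 0.50000)
f = 11 (f = 8 + (0 - 1*(-3)) = 8 + (0 + 3) = 8 + 3 = 11)
S(m, u) = 14/(½ + u) (S(m, u) = (11 + 3)/(½ + u) = 14/(½ + u))
(-1/(30 + 11))*S(7, C) = (-1/(30 + 11))*(28/(1 + 2*2)) = (-1/41)*(28/(1 + 4)) = (-1*1/41)*(28/5) = -28/(41*5) = -1/41*28/5 = -28/205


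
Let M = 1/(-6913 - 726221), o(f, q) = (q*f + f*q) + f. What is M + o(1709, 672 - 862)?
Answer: -474858956275/733134 ≈ -6.4771e+5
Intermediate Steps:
o(f, q) = f + 2*f*q (o(f, q) = (f*q + f*q) + f = 2*f*q + f = f + 2*f*q)
M = -1/733134 (M = 1/(-733134) = -1/733134 ≈ -1.3640e-6)
M + o(1709, 672 - 862) = -1/733134 + 1709*(1 + 2*(672 - 862)) = -1/733134 + 1709*(1 + 2*(-190)) = -1/733134 + 1709*(1 - 380) = -1/733134 + 1709*(-379) = -1/733134 - 647711 = -474858956275/733134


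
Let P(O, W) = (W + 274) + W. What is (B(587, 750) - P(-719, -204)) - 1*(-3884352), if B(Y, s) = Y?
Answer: 3885073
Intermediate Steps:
P(O, W) = 274 + 2*W (P(O, W) = (274 + W) + W = 274 + 2*W)
(B(587, 750) - P(-719, -204)) - 1*(-3884352) = (587 - (274 + 2*(-204))) - 1*(-3884352) = (587 - (274 - 408)) + 3884352 = (587 - 1*(-134)) + 3884352 = (587 + 134) + 3884352 = 721 + 3884352 = 3885073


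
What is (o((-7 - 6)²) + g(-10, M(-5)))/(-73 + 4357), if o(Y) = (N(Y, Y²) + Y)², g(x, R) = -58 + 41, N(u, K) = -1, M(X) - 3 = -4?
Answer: 28207/4284 ≈ 6.5843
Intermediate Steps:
M(X) = -1 (M(X) = 3 - 4 = -1)
g(x, R) = -17
o(Y) = (-1 + Y)²
(o((-7 - 6)²) + g(-10, M(-5)))/(-73 + 4357) = ((-1 + (-7 - 6)²)² - 17)/(-73 + 4357) = ((-1 + (-13)²)² - 17)/4284 = ((-1 + 169)² - 17)*(1/4284) = (168² - 17)*(1/4284) = (28224 - 17)*(1/4284) = 28207*(1/4284) = 28207/4284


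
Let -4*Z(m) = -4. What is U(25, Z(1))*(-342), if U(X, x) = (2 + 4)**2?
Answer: -12312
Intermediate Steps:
Z(m) = 1 (Z(m) = -1/4*(-4) = 1)
U(X, x) = 36 (U(X, x) = 6**2 = 36)
U(25, Z(1))*(-342) = 36*(-342) = -12312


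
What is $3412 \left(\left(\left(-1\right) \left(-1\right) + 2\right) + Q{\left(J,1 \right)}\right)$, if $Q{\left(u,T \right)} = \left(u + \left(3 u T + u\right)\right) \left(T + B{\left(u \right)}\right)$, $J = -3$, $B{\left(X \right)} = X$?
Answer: $112596$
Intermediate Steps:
$Q{\left(u,T \right)} = \left(T + u\right) \left(2 u + 3 T u\right)$ ($Q{\left(u,T \right)} = \left(u + \left(3 u T + u\right)\right) \left(T + u\right) = \left(u + \left(3 T u + u\right)\right) \left(T + u\right) = \left(u + \left(u + 3 T u\right)\right) \left(T + u\right) = \left(2 u + 3 T u\right) \left(T + u\right) = \left(T + u\right) \left(2 u + 3 T u\right)$)
$3412 \left(\left(\left(-1\right) \left(-1\right) + 2\right) + Q{\left(J,1 \right)}\right) = 3412 \left(\left(\left(-1\right) \left(-1\right) + 2\right) - 3 \left(2 \cdot 1 + 2 \left(-3\right) + 3 \cdot 1^{2} + 3 \cdot 1 \left(-3\right)\right)\right) = 3412 \left(\left(1 + 2\right) - 3 \left(2 - 6 + 3 \cdot 1 - 9\right)\right) = 3412 \left(3 - 3 \left(2 - 6 + 3 - 9\right)\right) = 3412 \left(3 - -30\right) = 3412 \left(3 + 30\right) = 3412 \cdot 33 = 112596$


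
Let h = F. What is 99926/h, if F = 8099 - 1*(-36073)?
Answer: 49963/22086 ≈ 2.2622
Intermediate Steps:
F = 44172 (F = 8099 + 36073 = 44172)
h = 44172
99926/h = 99926/44172 = 99926*(1/44172) = 49963/22086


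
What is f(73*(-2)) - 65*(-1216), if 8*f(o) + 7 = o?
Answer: 632167/8 ≈ 79021.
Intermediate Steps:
f(o) = -7/8 + o/8
f(73*(-2)) - 65*(-1216) = (-7/8 + (73*(-2))/8) - 65*(-1216) = (-7/8 + (⅛)*(-146)) - 1*(-79040) = (-7/8 - 73/4) + 79040 = -153/8 + 79040 = 632167/8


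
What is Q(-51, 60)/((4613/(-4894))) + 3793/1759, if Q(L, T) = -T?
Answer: 534009869/8114267 ≈ 65.811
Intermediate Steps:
Q(-51, 60)/((4613/(-4894))) + 3793/1759 = (-1*60)/((4613/(-4894))) + 3793/1759 = -60/(4613*(-1/4894)) + 3793*(1/1759) = -60/(-4613/4894) + 3793/1759 = -60*(-4894/4613) + 3793/1759 = 293640/4613 + 3793/1759 = 534009869/8114267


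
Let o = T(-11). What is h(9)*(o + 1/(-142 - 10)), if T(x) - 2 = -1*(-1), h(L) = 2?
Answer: 455/76 ≈ 5.9868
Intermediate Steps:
T(x) = 3 (T(x) = 2 - 1*(-1) = 2 + 1 = 3)
o = 3
h(9)*(o + 1/(-142 - 10)) = 2*(3 + 1/(-142 - 10)) = 2*(3 + 1/(-152)) = 2*(3 - 1/152) = 2*(455/152) = 455/76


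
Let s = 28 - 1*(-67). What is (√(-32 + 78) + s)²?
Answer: (95 + √46)² ≈ 10360.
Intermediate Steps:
s = 95 (s = 28 + 67 = 95)
(√(-32 + 78) + s)² = (√(-32 + 78) + 95)² = (√46 + 95)² = (95 + √46)²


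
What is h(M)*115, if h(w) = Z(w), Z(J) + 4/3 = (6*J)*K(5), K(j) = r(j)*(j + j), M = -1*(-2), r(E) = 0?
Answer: -460/3 ≈ -153.33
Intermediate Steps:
M = 2
K(j) = 0 (K(j) = 0*(j + j) = 0*(2*j) = 0)
Z(J) = -4/3 (Z(J) = -4/3 + (6*J)*0 = -4/3 + 0 = -4/3)
h(w) = -4/3
h(M)*115 = -4/3*115 = -460/3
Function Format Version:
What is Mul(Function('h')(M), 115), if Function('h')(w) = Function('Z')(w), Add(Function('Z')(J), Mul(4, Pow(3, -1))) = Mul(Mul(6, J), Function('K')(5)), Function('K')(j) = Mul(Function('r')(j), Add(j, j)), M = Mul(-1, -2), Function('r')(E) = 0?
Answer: Rational(-460, 3) ≈ -153.33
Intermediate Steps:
M = 2
Function('K')(j) = 0 (Function('K')(j) = Mul(0, Add(j, j)) = Mul(0, Mul(2, j)) = 0)
Function('Z')(J) = Rational(-4, 3) (Function('Z')(J) = Add(Rational(-4, 3), Mul(Mul(6, J), 0)) = Add(Rational(-4, 3), 0) = Rational(-4, 3))
Function('h')(w) = Rational(-4, 3)
Mul(Function('h')(M), 115) = Mul(Rational(-4, 3), 115) = Rational(-460, 3)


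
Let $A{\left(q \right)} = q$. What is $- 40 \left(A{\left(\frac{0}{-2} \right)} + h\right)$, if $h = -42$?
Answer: $1680$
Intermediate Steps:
$- 40 \left(A{\left(\frac{0}{-2} \right)} + h\right) = - 40 \left(\frac{0}{-2} - 42\right) = - 40 \left(0 \left(- \frac{1}{2}\right) - 42\right) = - 40 \left(0 - 42\right) = \left(-40\right) \left(-42\right) = 1680$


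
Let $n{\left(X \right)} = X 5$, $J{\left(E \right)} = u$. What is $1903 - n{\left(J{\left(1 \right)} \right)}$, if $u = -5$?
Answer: $1928$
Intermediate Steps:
$J{\left(E \right)} = -5$
$n{\left(X \right)} = 5 X$
$1903 - n{\left(J{\left(1 \right)} \right)} = 1903 - 5 \left(-5\right) = 1903 - -25 = 1903 + 25 = 1928$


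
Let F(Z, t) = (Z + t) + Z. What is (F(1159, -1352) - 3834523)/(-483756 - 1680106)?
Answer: 3833557/2163862 ≈ 1.7716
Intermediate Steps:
F(Z, t) = t + 2*Z
(F(1159, -1352) - 3834523)/(-483756 - 1680106) = ((-1352 + 2*1159) - 3834523)/(-483756 - 1680106) = ((-1352 + 2318) - 3834523)/(-2163862) = (966 - 3834523)*(-1/2163862) = -3833557*(-1/2163862) = 3833557/2163862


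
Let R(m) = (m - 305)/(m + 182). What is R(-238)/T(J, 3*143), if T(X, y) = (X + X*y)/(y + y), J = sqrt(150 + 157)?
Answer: 232947*sqrt(307)/3696280 ≈ 1.1042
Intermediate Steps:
J = sqrt(307) ≈ 17.521
R(m) = (-305 + m)/(182 + m)
T(X, y) = (X + X*y)/(2*y) (T(X, y) = (X + X*y)/((2*y)) = (X + X*y)*(1/(2*y)) = (X + X*y)/(2*y))
R(-238)/T(J, 3*143) = ((-305 - 238)/(182 - 238))/((sqrt(307)*(1 + 3*143)/(2*((3*143))))) = (-543/(-56))/(((1/2)*sqrt(307)*(1 + 429)/429)) = (-1/56*(-543))/(((1/2)*sqrt(307)*(1/429)*430)) = 543/(56*((215*sqrt(307)/429))) = 543*(429*sqrt(307)/66005)/56 = 232947*sqrt(307)/3696280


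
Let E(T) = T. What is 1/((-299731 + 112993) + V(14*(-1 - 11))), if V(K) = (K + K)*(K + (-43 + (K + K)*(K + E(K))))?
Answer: -1/38048898 ≈ -2.6282e-8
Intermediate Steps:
V(K) = 2*K*(-43 + K + 4*K**2) (V(K) = (K + K)*(K + (-43 + (K + K)*(K + K))) = (2*K)*(K + (-43 + (2*K)*(2*K))) = (2*K)*(K + (-43 + 4*K**2)) = (2*K)*(-43 + K + 4*K**2) = 2*K*(-43 + K + 4*K**2))
1/((-299731 + 112993) + V(14*(-1 - 11))) = 1/((-299731 + 112993) + 2*(14*(-1 - 11))*(-43 + 14*(-1 - 11) + 4*(14*(-1 - 11))**2)) = 1/(-186738 + 2*(14*(-12))*(-43 + 14*(-12) + 4*(14*(-12))**2)) = 1/(-186738 + 2*(-168)*(-43 - 168 + 4*(-168)**2)) = 1/(-186738 + 2*(-168)*(-43 - 168 + 4*28224)) = 1/(-186738 + 2*(-168)*(-43 - 168 + 112896)) = 1/(-186738 + 2*(-168)*112685) = 1/(-186738 - 37862160) = 1/(-38048898) = -1/38048898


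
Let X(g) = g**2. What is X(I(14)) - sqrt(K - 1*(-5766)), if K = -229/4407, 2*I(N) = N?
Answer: 49 - sqrt(111984218931)/4407 ≈ -26.934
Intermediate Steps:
I(N) = N/2
K = -229/4407 (K = -229*1/4407 = -229/4407 ≈ -0.051963)
X(I(14)) - sqrt(K - 1*(-5766)) = ((1/2)*14)**2 - sqrt(-229/4407 - 1*(-5766)) = 7**2 - sqrt(-229/4407 + 5766) = 49 - sqrt(25410533/4407) = 49 - sqrt(111984218931)/4407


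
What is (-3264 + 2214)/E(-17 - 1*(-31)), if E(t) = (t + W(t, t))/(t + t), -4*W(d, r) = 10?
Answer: -58800/23 ≈ -2556.5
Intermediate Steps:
W(d, r) = -5/2 (W(d, r) = -1/4*10 = -5/2)
E(t) = (-5/2 + t)/(2*t) (E(t) = (t - 5/2)/(t + t) = (-5/2 + t)/((2*t)) = (-5/2 + t)*(1/(2*t)) = (-5/2 + t)/(2*t))
(-3264 + 2214)/E(-17 - 1*(-31)) = (-3264 + 2214)/(((-5 + 2*(-17 - 1*(-31)))/(4*(-17 - 1*(-31))))) = -1050*4*(-17 + 31)/(-5 + 2*(-17 + 31)) = -1050*56/(-5 + 2*14) = -1050*56/(-5 + 28) = -1050/((1/4)*(1/14)*23) = -1050/23/56 = -1050*56/23 = -58800/23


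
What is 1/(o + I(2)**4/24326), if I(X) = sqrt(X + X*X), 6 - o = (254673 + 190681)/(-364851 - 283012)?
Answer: 7879957669/52708248250 ≈ 0.14950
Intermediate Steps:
o = 4332532/647863 (o = 6 - (254673 + 190681)/(-364851 - 283012) = 6 - 445354/(-647863) = 6 - 445354*(-1)/647863 = 6 - 1*(-445354/647863) = 6 + 445354/647863 = 4332532/647863 ≈ 6.6874)
I(X) = sqrt(X + X**2)
1/(o + I(2)**4/24326) = 1/(4332532/647863 + (sqrt(2*(1 + 2)))**4/24326) = 1/(4332532/647863 + (sqrt(2*3))**4*(1/24326)) = 1/(4332532/647863 + (sqrt(6))**4*(1/24326)) = 1/(4332532/647863 + 36*(1/24326)) = 1/(4332532/647863 + 18/12163) = 1/(52708248250/7879957669) = 7879957669/52708248250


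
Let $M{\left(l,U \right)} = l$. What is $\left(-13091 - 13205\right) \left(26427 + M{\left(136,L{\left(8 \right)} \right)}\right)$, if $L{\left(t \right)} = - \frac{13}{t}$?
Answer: $-698500648$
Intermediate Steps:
$\left(-13091 - 13205\right) \left(26427 + M{\left(136,L{\left(8 \right)} \right)}\right) = \left(-13091 - 13205\right) \left(26427 + 136\right) = \left(-26296\right) 26563 = -698500648$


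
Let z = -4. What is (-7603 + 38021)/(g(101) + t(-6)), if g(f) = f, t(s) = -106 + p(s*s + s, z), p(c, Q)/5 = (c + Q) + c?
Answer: 30418/275 ≈ 110.61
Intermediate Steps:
p(c, Q) = 5*Q + 10*c (p(c, Q) = 5*((c + Q) + c) = 5*((Q + c) + c) = 5*(Q + 2*c) = 5*Q + 10*c)
t(s) = -126 + 10*s + 10*s**2 (t(s) = -106 + (5*(-4) + 10*(s*s + s)) = -106 + (-20 + 10*(s**2 + s)) = -106 + (-20 + 10*(s + s**2)) = -106 + (-20 + (10*s + 10*s**2)) = -106 + (-20 + 10*s + 10*s**2) = -126 + 10*s + 10*s**2)
(-7603 + 38021)/(g(101) + t(-6)) = (-7603 + 38021)/(101 + (-126 + 10*(-6)*(1 - 6))) = 30418/(101 + (-126 + 10*(-6)*(-5))) = 30418/(101 + (-126 + 300)) = 30418/(101 + 174) = 30418/275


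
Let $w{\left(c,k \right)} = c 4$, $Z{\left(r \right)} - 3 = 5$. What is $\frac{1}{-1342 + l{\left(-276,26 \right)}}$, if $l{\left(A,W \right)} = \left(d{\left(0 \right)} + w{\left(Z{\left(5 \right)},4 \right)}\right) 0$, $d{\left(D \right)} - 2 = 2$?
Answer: $- \frac{1}{1342} \approx -0.00074516$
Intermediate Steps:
$Z{\left(r \right)} = 8$ ($Z{\left(r \right)} = 3 + 5 = 8$)
$w{\left(c,k \right)} = 4 c$
$d{\left(D \right)} = 4$ ($d{\left(D \right)} = 2 + 2 = 4$)
$l{\left(A,W \right)} = 0$ ($l{\left(A,W \right)} = \left(4 + 4 \cdot 8\right) 0 = \left(4 + 32\right) 0 = 36 \cdot 0 = 0$)
$\frac{1}{-1342 + l{\left(-276,26 \right)}} = \frac{1}{-1342 + 0} = \frac{1}{-1342} = - \frac{1}{1342}$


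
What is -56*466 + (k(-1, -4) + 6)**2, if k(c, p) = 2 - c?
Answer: -26015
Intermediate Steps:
-56*466 + (k(-1, -4) + 6)**2 = -56*466 + ((2 - 1*(-1)) + 6)**2 = -26096 + ((2 + 1) + 6)**2 = -26096 + (3 + 6)**2 = -26096 + 9**2 = -26096 + 81 = -26015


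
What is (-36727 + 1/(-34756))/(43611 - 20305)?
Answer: -1276483613/810023336 ≈ -1.5759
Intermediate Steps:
(-36727 + 1/(-34756))/(43611 - 20305) = (-36727 - 1/34756)/23306 = -1276483613/34756*1/23306 = -1276483613/810023336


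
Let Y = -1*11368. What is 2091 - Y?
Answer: 13459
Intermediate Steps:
Y = -11368
2091 - Y = 2091 - 1*(-11368) = 2091 + 11368 = 13459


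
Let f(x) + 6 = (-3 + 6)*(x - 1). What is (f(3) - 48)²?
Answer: 2304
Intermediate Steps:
f(x) = -9 + 3*x (f(x) = -6 + (-3 + 6)*(x - 1) = -6 + 3*(-1 + x) = -6 + (-3 + 3*x) = -9 + 3*x)
(f(3) - 48)² = ((-9 + 3*3) - 48)² = ((-9 + 9) - 48)² = (0 - 48)² = (-48)² = 2304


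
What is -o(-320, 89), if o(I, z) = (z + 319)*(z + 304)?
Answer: -160344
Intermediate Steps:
o(I, z) = (304 + z)*(319 + z) (o(I, z) = (319 + z)*(304 + z) = (304 + z)*(319 + z))
-o(-320, 89) = -(96976 + 89² + 623*89) = -(96976 + 7921 + 55447) = -1*160344 = -160344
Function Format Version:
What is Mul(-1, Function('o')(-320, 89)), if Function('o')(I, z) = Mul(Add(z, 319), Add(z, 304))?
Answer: -160344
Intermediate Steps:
Function('o')(I, z) = Mul(Add(304, z), Add(319, z)) (Function('o')(I, z) = Mul(Add(319, z), Add(304, z)) = Mul(Add(304, z), Add(319, z)))
Mul(-1, Function('o')(-320, 89)) = Mul(-1, Add(96976, Pow(89, 2), Mul(623, 89))) = Mul(-1, Add(96976, 7921, 55447)) = Mul(-1, 160344) = -160344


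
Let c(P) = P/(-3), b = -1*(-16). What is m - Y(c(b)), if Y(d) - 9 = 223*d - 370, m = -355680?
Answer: -1062389/3 ≈ -3.5413e+5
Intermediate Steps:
b = 16
c(P) = -P/3 (c(P) = P*(-⅓) = -P/3)
Y(d) = -361 + 223*d (Y(d) = 9 + (223*d - 370) = 9 + (-370 + 223*d) = -361 + 223*d)
m - Y(c(b)) = -355680 - (-361 + 223*(-⅓*16)) = -355680 - (-361 + 223*(-16/3)) = -355680 - (-361 - 3568/3) = -355680 - 1*(-4651/3) = -355680 + 4651/3 = -1062389/3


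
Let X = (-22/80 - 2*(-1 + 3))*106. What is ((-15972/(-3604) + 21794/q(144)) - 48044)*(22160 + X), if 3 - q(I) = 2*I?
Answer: -5363969687525273/5135700 ≈ -1.0444e+9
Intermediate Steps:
q(I) = 3 - 2*I
X = -9063/20 (X = (-22*1/80 - 2*2)*106 = (-11/40 - 4)*106 = -171/40*106 = -9063/20 ≈ -453.15)
((-15972/(-3604) + 21794/q(144)) - 48044)*(22160 + X) = ((-15972/(-3604) + 21794/(3 - 2*144)) - 48044)*(22160 - 9063/20) = ((-15972*(-1/3604) + 21794/(3 - 288)) - 48044)*(434137/20) = ((3993/901 + 21794/(-285)) - 48044)*(434137/20) = ((3993/901 + 21794*(-1/285)) - 48044)*(434137/20) = ((3993/901 - 21794/285) - 48044)*(434137/20) = (-18498389/256785 - 48044)*(434137/20) = -12355476929/256785*434137/20 = -5363969687525273/5135700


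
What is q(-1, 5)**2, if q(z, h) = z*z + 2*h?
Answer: 121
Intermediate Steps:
q(z, h) = z**2 + 2*h
q(-1, 5)**2 = ((-1)**2 + 2*5)**2 = (1 + 10)**2 = 11**2 = 121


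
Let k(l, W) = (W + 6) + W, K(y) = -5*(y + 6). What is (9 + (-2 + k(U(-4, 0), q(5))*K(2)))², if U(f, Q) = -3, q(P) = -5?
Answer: 27889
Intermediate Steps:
K(y) = -30 - 5*y (K(y) = -5*(6 + y) = -30 - 5*y)
k(l, W) = 6 + 2*W (k(l, W) = (6 + W) + W = 6 + 2*W)
(9 + (-2 + k(U(-4, 0), q(5))*K(2)))² = (9 + (-2 + (6 + 2*(-5))*(-30 - 5*2)))² = (9 + (-2 + (6 - 10)*(-30 - 10)))² = (9 + (-2 - 4*(-40)))² = (9 + (-2 + 160))² = (9 + 158)² = 167² = 27889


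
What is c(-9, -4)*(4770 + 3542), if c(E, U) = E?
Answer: -74808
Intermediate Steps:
c(-9, -4)*(4770 + 3542) = -9*(4770 + 3542) = -9*8312 = -74808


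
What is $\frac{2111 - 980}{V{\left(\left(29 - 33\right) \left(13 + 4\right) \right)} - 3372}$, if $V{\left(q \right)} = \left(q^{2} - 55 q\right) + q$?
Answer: $\frac{1131}{4924} \approx 0.22969$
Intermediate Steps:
$V{\left(q \right)} = q^{2} - 54 q$
$\frac{2111 - 980}{V{\left(\left(29 - 33\right) \left(13 + 4\right) \right)} - 3372} = \frac{2111 - 980}{\left(29 - 33\right) \left(13 + 4\right) \left(-54 + \left(29 - 33\right) \left(13 + 4\right)\right) - 3372} = \frac{1131}{\left(-4\right) 17 \left(-54 - 68\right) - 3372} = \frac{1131}{- 68 \left(-54 - 68\right) - 3372} = \frac{1131}{\left(-68\right) \left(-122\right) - 3372} = \frac{1131}{8296 - 3372} = \frac{1131}{4924}$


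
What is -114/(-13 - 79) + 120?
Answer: 5577/46 ≈ 121.24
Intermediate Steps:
-114/(-13 - 79) + 120 = -114/(-92) + 120 = -114*(-1/92) + 120 = 57/46 + 120 = 5577/46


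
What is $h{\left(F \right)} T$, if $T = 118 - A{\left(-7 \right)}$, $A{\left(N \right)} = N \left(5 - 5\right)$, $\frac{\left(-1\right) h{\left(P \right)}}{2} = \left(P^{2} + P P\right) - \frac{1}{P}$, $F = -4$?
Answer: $-7611$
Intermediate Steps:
$h{\left(P \right)} = - 4 P^{2} + \frac{2}{P}$ ($h{\left(P \right)} = - 2 \left(\left(P^{2} + P P\right) - \frac{1}{P}\right) = - 2 \left(\left(P^{2} + P^{2}\right) - \frac{1}{P}\right) = - 2 \left(2 P^{2} - \frac{1}{P}\right) = - 2 \left(- \frac{1}{P} + 2 P^{2}\right) = - 4 P^{2} + \frac{2}{P}$)
$A{\left(N \right)} = 0$ ($A{\left(N \right)} = N 0 = 0$)
$T = 118$ ($T = 118 - 0 = 118 + 0 = 118$)
$h{\left(F \right)} T = \frac{2 \left(1 - 2 \left(-4\right)^{3}\right)}{-4} \cdot 118 = 2 \left(- \frac{1}{4}\right) \left(1 - -128\right) 118 = 2 \left(- \frac{1}{4}\right) \left(1 + 128\right) 118 = 2 \left(- \frac{1}{4}\right) 129 \cdot 118 = \left(- \frac{129}{2}\right) 118 = -7611$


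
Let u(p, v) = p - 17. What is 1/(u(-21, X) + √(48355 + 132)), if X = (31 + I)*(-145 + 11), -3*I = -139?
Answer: 38/47043 + √48487/47043 ≈ 0.0054885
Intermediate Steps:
I = 139/3 (I = -⅓*(-139) = 139/3 ≈ 46.333)
X = -31088/3 (X = (31 + 139/3)*(-145 + 11) = (232/3)*(-134) = -31088/3 ≈ -10363.)
u(p, v) = -17 + p
1/(u(-21, X) + √(48355 + 132)) = 1/((-17 - 21) + √(48355 + 132)) = 1/(-38 + √48487)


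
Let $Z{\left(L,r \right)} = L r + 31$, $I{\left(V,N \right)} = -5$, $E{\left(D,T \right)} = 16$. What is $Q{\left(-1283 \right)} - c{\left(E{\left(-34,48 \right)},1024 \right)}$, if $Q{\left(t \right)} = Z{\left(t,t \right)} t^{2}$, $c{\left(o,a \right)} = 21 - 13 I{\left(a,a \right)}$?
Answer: $2709660024594$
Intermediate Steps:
$Z{\left(L,r \right)} = 31 + L r$
$c{\left(o,a \right)} = 86$ ($c{\left(o,a \right)} = 21 - -65 = 21 + 65 = 86$)
$Q{\left(t \right)} = t^{2} \left(31 + t^{2}\right)$ ($Q{\left(t \right)} = \left(31 + t t\right) t^{2} = \left(31 + t^{2}\right) t^{2} = t^{2} \left(31 + t^{2}\right)$)
$Q{\left(-1283 \right)} - c{\left(E{\left(-34,48 \right)},1024 \right)} = \left(-1283\right)^{2} \left(31 + \left(-1283\right)^{2}\right) - 86 = 1646089 \left(31 + 1646089\right) - 86 = 1646089 \cdot 1646120 - 86 = 2709660024680 - 86 = 2709660024594$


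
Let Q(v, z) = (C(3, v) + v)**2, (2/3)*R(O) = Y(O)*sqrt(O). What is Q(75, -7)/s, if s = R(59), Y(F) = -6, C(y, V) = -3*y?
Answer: -484*sqrt(59)/59 ≈ -63.011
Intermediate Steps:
R(O) = -9*sqrt(O) (R(O) = 3*(-6*sqrt(O))/2 = -9*sqrt(O))
s = -9*sqrt(59) ≈ -69.130
Q(v, z) = (-9 + v)**2 (Q(v, z) = (-3*3 + v)**2 = (-9 + v)**2)
Q(75, -7)/s = (-9 + 75)**2/((-9*sqrt(59))) = 66**2*(-sqrt(59)/531) = 4356*(-sqrt(59)/531) = -484*sqrt(59)/59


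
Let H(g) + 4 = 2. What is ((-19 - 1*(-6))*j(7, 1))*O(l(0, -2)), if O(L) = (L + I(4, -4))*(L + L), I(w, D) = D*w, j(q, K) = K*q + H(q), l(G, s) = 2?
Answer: 3640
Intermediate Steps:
H(g) = -2 (H(g) = -4 + 2 = -2)
j(q, K) = -2 + K*q (j(q, K) = K*q - 2 = -2 + K*q)
O(L) = 2*L*(-16 + L) (O(L) = (L - 4*4)*(L + L) = (L - 16)*(2*L) = (-16 + L)*(2*L) = 2*L*(-16 + L))
((-19 - 1*(-6))*j(7, 1))*O(l(0, -2)) = ((-19 - 1*(-6))*(-2 + 1*7))*(2*2*(-16 + 2)) = ((-19 + 6)*(-2 + 7))*(2*2*(-14)) = -13*5*(-56) = -65*(-56) = 3640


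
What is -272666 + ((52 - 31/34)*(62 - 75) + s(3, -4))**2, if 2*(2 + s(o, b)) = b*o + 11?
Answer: 49636415/289 ≈ 1.7175e+5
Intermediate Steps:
s(o, b) = 7/2 + b*o/2 (s(o, b) = -2 + (b*o + 11)/2 = -2 + (11 + b*o)/2 = -2 + (11/2 + b*o/2) = 7/2 + b*o/2)
-272666 + ((52 - 31/34)*(62 - 75) + s(3, -4))**2 = -272666 + ((52 - 31/34)*(62 - 75) + (7/2 + (1/2)*(-4)*3))**2 = -272666 + ((52 - 31*1/34)*(-13) + (7/2 - 6))**2 = -272666 + ((52 - 31/34)*(-13) - 5/2)**2 = -272666 + ((1737/34)*(-13) - 5/2)**2 = -272666 + (-22581/34 - 5/2)**2 = -272666 + (-11333/17)**2 = -272666 + 128436889/289 = 49636415/289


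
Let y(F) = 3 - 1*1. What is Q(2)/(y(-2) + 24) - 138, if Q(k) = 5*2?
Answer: -1789/13 ≈ -137.62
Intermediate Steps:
y(F) = 2 (y(F) = 3 - 1 = 2)
Q(k) = 10
Q(2)/(y(-2) + 24) - 138 = 10/(2 + 24) - 138 = 10/26 - 138 = (1/26)*10 - 138 = 5/13 - 138 = -1789/13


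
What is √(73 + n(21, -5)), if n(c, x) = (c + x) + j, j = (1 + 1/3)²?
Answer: √817/3 ≈ 9.5277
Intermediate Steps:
j = 16/9 (j = (1 + ⅓)² = (4/3)² = 16/9 ≈ 1.7778)
n(c, x) = 16/9 + c + x (n(c, x) = (c + x) + 16/9 = 16/9 + c + x)
√(73 + n(21, -5)) = √(73 + (16/9 + 21 - 5)) = √(73 + 160/9) = √(817/9) = √817/3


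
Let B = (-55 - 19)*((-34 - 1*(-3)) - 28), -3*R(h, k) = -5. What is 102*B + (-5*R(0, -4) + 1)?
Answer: 1335974/3 ≈ 4.4532e+5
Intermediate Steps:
R(h, k) = 5/3 (R(h, k) = -⅓*(-5) = 5/3)
B = 4366 (B = -74*((-34 + 3) - 28) = -74*(-31 - 28) = -74*(-59) = 4366)
102*B + (-5*R(0, -4) + 1) = 102*4366 + (-5*5/3 + 1) = 445332 + (-25/3 + 1) = 445332 - 22/3 = 1335974/3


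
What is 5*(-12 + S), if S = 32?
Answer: 100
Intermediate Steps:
5*(-12 + S) = 5*(-12 + 32) = 5*20 = 100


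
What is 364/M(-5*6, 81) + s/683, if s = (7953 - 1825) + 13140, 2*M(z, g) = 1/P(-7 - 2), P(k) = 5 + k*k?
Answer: 42780532/683 ≈ 62636.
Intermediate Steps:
P(k) = 5 + k**2
M(z, g) = 1/172 (M(z, g) = 1/(2*(5 + (-7 - 2)**2)) = 1/(2*(5 + (-9)**2)) = 1/(2*(5 + 81)) = (1/2)/86 = (1/2)*(1/86) = 1/172)
s = 19268 (s = 6128 + 13140 = 19268)
364/M(-5*6, 81) + s/683 = 364/(1/172) + 19268/683 = 364*172 + 19268*(1/683) = 62608 + 19268/683 = 42780532/683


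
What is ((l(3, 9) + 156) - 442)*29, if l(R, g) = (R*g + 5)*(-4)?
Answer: -12006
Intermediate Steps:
l(R, g) = -20 - 4*R*g (l(R, g) = (5 + R*g)*(-4) = -20 - 4*R*g)
((l(3, 9) + 156) - 442)*29 = (((-20 - 4*3*9) + 156) - 442)*29 = (((-20 - 108) + 156) - 442)*29 = ((-128 + 156) - 442)*29 = (28 - 442)*29 = -414*29 = -12006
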